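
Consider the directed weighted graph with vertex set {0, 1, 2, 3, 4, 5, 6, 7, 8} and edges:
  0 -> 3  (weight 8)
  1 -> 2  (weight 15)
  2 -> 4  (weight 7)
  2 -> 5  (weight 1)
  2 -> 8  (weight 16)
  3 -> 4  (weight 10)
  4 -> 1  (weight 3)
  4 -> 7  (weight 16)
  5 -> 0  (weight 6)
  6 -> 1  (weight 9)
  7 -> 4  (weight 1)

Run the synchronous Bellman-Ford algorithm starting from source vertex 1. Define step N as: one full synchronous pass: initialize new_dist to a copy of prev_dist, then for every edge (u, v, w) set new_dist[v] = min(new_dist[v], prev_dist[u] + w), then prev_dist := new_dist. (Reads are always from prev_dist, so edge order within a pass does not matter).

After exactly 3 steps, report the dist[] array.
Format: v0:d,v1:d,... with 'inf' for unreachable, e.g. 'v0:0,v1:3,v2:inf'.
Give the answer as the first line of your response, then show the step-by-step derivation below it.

v0:22,v1:0,v2:15,v3:inf,v4:22,v5:16,v6:inf,v7:38,v8:31

step 1: dist = v0:inf,v1:0,v2:15,v3:inf,v4:inf,v5:inf,v6:inf,v7:inf,v8:inf
step 2: dist = v0:inf,v1:0,v2:15,v3:inf,v4:22,v5:16,v6:inf,v7:inf,v8:31
step 3: dist = v0:22,v1:0,v2:15,v3:inf,v4:22,v5:16,v6:inf,v7:38,v8:31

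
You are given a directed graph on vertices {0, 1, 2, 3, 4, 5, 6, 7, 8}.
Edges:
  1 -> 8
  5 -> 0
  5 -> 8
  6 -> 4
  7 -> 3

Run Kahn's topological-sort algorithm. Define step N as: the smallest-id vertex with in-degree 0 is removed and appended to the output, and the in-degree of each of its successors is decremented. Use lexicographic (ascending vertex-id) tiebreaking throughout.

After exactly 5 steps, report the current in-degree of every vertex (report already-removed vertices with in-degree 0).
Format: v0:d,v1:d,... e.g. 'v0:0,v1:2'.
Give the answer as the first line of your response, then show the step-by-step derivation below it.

v0:0,v1:0,v2:0,v3:1,v4:0,v5:0,v6:0,v7:0,v8:0

step 1: output 1; order=[1]; indeg=(1,0,0,1,1,0,0,0,1)
step 2: output 2; order=[1,2]; indeg=(1,0,0,1,1,0,0,0,1)
step 3: output 5; order=[1,2,5]; indeg=(0,0,0,1,1,0,0,0,0)
step 4: output 0; order=[1,2,5,0]; indeg=(0,0,0,1,1,0,0,0,0)
step 5: output 6; order=[1,2,5,0,6]; indeg=(0,0,0,1,0,0,0,0,0)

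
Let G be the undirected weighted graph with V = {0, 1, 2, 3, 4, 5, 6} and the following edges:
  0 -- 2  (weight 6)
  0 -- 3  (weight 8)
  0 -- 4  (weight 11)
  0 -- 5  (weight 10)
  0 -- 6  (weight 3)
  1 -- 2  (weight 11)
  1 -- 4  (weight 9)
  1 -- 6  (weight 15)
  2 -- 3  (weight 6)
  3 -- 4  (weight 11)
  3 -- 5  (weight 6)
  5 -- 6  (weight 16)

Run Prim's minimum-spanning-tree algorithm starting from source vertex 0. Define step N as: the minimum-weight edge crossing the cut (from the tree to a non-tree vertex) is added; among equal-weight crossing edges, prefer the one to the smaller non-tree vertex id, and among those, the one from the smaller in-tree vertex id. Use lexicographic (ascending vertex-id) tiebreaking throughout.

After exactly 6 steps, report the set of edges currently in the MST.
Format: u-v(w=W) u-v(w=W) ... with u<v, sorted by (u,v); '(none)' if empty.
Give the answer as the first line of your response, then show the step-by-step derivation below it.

0-2(w=6) 0-6(w=3) 1-2(w=11) 1-4(w=9) 2-3(w=6) 3-5(w=6)

step 1: add edge 0-6 (w=3); MST = {0-6(w=3)}
step 2: add edge 0-2 (w=6); MST = {0-2(w=6) 0-6(w=3)}
step 3: add edge 2-3 (w=6); MST = {0-2(w=6) 0-6(w=3) 2-3(w=6)}
step 4: add edge 3-5 (w=6); MST = {0-2(w=6) 0-6(w=3) 2-3(w=6) 3-5(w=6)}
step 5: add edge 1-2 (w=11); MST = {0-2(w=6) 0-6(w=3) 1-2(w=11) 2-3(w=6) 3-5(w=6)}
step 6: add edge 1-4 (w=9); MST = {0-2(w=6) 0-6(w=3) 1-2(w=11) 1-4(w=9) 2-3(w=6) 3-5(w=6)}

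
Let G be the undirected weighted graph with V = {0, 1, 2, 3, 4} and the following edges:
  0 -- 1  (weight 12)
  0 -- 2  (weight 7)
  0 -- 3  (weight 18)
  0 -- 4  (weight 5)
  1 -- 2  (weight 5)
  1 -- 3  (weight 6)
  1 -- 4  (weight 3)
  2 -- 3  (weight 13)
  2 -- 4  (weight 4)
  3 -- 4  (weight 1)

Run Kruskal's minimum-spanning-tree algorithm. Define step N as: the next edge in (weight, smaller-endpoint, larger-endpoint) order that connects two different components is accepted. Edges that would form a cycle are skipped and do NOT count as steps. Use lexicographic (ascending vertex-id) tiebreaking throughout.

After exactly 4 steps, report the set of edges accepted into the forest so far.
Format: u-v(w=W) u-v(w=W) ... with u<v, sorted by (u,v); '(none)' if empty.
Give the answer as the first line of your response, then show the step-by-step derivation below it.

0-4(w=5) 1-4(w=3) 2-4(w=4) 3-4(w=1)

step 1: add edge 3-4 (w=1); MST = {3-4(w=1)}
step 2: add edge 1-4 (w=3); MST = {1-4(w=3) 3-4(w=1)}
step 3: add edge 2-4 (w=4); MST = {1-4(w=3) 2-4(w=4) 3-4(w=1)}
step 4: add edge 0-4 (w=5); MST = {0-4(w=5) 1-4(w=3) 2-4(w=4) 3-4(w=1)}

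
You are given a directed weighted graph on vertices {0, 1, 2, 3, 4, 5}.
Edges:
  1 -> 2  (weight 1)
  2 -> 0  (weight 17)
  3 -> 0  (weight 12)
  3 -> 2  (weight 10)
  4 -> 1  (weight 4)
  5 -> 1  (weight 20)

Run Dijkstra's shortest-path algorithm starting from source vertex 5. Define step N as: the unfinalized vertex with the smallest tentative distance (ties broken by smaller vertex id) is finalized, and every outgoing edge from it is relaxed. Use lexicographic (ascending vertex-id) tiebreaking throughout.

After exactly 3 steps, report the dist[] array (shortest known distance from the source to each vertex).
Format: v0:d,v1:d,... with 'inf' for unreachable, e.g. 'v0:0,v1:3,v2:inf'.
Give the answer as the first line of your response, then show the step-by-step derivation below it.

v0:38,v1:20,v2:21,v3:inf,v4:inf,v5:0

step 1: dist = v0:inf,v1:20,v2:inf,v3:inf,v4:inf,v5:0
step 2: dist = v0:inf,v1:20,v2:21,v3:inf,v4:inf,v5:0
step 3: dist = v0:38,v1:20,v2:21,v3:inf,v4:inf,v5:0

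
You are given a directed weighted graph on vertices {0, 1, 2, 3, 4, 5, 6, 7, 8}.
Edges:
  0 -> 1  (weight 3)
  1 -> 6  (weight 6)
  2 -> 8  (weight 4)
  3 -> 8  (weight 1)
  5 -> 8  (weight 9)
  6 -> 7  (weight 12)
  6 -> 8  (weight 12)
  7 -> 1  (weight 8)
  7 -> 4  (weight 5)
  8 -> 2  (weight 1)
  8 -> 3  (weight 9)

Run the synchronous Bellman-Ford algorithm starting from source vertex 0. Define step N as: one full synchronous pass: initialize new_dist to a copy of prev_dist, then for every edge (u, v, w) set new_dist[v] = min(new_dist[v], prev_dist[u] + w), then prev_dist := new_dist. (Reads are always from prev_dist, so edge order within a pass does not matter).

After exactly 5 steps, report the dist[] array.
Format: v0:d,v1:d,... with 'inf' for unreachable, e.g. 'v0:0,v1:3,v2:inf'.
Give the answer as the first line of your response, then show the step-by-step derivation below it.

v0:0,v1:3,v2:22,v3:30,v4:26,v5:inf,v6:9,v7:21,v8:21

step 1: dist = v0:0,v1:3,v2:inf,v3:inf,v4:inf,v5:inf,v6:inf,v7:inf,v8:inf
step 2: dist = v0:0,v1:3,v2:inf,v3:inf,v4:inf,v5:inf,v6:9,v7:inf,v8:inf
step 3: dist = v0:0,v1:3,v2:inf,v3:inf,v4:inf,v5:inf,v6:9,v7:21,v8:21
step 4: dist = v0:0,v1:3,v2:22,v3:30,v4:26,v5:inf,v6:9,v7:21,v8:21
step 5: dist = v0:0,v1:3,v2:22,v3:30,v4:26,v5:inf,v6:9,v7:21,v8:21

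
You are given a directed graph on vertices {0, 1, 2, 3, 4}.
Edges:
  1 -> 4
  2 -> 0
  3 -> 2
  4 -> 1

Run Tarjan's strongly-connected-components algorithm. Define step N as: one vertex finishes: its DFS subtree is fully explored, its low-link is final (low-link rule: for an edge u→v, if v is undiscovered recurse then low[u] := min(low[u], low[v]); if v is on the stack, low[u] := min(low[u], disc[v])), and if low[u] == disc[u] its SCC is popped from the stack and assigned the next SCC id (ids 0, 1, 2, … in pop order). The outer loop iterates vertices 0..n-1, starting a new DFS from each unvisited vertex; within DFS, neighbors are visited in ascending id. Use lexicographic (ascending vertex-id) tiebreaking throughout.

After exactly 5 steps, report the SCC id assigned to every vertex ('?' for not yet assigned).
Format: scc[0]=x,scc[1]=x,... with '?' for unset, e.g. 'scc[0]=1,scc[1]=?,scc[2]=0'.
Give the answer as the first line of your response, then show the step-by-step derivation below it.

scc[0]=0,scc[1]=1,scc[2]=2,scc[3]=3,scc[4]=1

step 1: low=(low[0]=0,low[1]=?,low[2]=?,low[3]=?,low[4]=?); scc=(scc[0]=0,scc[1]=?,scc[2]=?,scc[3]=?,scc[4]=?)
step 2: low=(low[0]=0,low[1]=1,low[2]=?,low[3]=?,low[4]=1); scc=(scc[0]=0,scc[1]=?,scc[2]=?,scc[3]=?,scc[4]=?)
step 3: low=(low[0]=0,low[1]=1,low[2]=?,low[3]=?,low[4]=1); scc=(scc[0]=0,scc[1]=1,scc[2]=?,scc[3]=?,scc[4]=1)
step 4: low=(low[0]=0,low[1]=1,low[2]=3,low[3]=?,low[4]=1); scc=(scc[0]=0,scc[1]=1,scc[2]=2,scc[3]=?,scc[4]=1)
step 5: low=(low[0]=0,low[1]=1,low[2]=3,low[3]=4,low[4]=1); scc=(scc[0]=0,scc[1]=1,scc[2]=2,scc[3]=3,scc[4]=1)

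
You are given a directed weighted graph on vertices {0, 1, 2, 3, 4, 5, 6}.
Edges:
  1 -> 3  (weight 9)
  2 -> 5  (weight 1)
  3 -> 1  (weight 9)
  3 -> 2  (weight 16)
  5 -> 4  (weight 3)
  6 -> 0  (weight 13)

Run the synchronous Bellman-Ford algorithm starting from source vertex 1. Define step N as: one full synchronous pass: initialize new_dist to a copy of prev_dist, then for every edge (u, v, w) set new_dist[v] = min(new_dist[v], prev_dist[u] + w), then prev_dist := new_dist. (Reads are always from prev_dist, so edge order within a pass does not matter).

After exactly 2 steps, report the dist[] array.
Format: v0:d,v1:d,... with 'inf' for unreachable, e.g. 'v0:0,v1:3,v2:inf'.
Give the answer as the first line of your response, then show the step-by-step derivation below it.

v0:inf,v1:0,v2:25,v3:9,v4:inf,v5:inf,v6:inf

step 1: dist = v0:inf,v1:0,v2:inf,v3:9,v4:inf,v5:inf,v6:inf
step 2: dist = v0:inf,v1:0,v2:25,v3:9,v4:inf,v5:inf,v6:inf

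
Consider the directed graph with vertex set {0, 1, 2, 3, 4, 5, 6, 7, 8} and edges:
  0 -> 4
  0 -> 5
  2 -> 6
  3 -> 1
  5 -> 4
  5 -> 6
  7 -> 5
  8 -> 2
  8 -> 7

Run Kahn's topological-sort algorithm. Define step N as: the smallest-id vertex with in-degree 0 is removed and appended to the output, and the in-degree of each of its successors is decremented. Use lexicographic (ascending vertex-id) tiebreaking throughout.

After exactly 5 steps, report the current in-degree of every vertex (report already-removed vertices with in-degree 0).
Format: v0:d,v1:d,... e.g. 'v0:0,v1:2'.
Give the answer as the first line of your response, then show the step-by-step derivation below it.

v0:0,v1:0,v2:0,v3:0,v4:1,v5:1,v6:1,v7:0,v8:0

step 1: output 0; order=[0]; indeg=(0,1,1,0,1,1,2,1,0)
step 2: output 3; order=[0,3]; indeg=(0,0,1,0,1,1,2,1,0)
step 3: output 1; order=[0,3,1]; indeg=(0,0,1,0,1,1,2,1,0)
step 4: output 8; order=[0,3,1,8]; indeg=(0,0,0,0,1,1,2,0,0)
step 5: output 2; order=[0,3,1,8,2]; indeg=(0,0,0,0,1,1,1,0,0)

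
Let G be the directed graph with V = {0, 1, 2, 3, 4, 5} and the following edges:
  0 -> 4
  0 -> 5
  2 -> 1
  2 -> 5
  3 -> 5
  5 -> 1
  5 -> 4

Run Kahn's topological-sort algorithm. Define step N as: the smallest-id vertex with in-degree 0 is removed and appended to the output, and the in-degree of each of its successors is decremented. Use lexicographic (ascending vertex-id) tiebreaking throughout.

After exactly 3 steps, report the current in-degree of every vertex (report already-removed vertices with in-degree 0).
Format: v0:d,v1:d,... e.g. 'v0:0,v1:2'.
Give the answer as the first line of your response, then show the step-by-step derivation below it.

v0:0,v1:1,v2:0,v3:0,v4:1,v5:0

step 1: output 0; order=[0]; indeg=(0,2,0,0,1,2)
step 2: output 2; order=[0,2]; indeg=(0,1,0,0,1,1)
step 3: output 3; order=[0,2,3]; indeg=(0,1,0,0,1,0)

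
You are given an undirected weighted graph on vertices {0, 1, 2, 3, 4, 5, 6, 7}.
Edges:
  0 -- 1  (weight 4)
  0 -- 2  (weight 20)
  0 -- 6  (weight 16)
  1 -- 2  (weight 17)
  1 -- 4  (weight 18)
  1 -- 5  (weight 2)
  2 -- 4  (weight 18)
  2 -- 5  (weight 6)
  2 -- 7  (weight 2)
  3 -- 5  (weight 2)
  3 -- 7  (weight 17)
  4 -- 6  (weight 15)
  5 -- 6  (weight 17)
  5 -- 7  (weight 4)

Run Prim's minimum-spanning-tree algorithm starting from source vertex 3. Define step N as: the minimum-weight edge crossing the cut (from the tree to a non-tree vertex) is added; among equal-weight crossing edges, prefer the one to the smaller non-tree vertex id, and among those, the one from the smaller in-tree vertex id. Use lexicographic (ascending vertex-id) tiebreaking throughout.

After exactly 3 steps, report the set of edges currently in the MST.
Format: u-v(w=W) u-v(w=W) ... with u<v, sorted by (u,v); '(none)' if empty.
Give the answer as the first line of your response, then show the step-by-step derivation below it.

0-1(w=4) 1-5(w=2) 3-5(w=2)

step 1: add edge 3-5 (w=2); MST = {3-5(w=2)}
step 2: add edge 1-5 (w=2); MST = {1-5(w=2) 3-5(w=2)}
step 3: add edge 0-1 (w=4); MST = {0-1(w=4) 1-5(w=2) 3-5(w=2)}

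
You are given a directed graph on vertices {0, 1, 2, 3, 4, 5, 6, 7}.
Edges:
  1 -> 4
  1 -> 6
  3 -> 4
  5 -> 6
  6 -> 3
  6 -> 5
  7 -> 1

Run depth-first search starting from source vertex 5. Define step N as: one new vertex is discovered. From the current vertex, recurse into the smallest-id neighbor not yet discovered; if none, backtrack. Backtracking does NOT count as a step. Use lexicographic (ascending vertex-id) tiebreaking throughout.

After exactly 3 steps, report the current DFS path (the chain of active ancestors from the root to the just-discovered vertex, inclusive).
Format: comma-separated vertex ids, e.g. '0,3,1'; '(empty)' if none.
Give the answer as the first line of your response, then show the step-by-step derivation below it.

5,6,3

step 1: discover 5; path=5; order=5
step 2: discover 6; path=5>6; order=5,6
step 3: discover 3; path=5>6>3; order=5,6,3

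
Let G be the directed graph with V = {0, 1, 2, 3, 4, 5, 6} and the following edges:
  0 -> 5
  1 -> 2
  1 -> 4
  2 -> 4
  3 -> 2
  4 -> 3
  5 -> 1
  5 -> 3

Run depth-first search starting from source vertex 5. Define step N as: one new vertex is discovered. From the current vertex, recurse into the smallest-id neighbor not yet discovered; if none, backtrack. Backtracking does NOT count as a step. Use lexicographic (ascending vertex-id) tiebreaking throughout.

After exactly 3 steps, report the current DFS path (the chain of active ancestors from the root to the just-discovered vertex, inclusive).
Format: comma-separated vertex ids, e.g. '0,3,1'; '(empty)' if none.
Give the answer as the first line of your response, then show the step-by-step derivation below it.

5,1,2

step 1: discover 5; path=5; order=5
step 2: discover 1; path=5>1; order=5,1
step 3: discover 2; path=5>1>2; order=5,1,2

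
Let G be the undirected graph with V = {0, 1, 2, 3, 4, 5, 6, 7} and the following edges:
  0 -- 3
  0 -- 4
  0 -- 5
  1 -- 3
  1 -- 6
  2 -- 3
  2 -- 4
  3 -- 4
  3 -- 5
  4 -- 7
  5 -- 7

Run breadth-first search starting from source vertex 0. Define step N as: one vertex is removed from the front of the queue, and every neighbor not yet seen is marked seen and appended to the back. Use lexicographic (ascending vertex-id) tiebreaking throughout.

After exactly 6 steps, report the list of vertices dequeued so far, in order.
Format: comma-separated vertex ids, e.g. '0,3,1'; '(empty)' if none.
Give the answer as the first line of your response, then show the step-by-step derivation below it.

0,3,4,5,1,2

step 1: dequeue 0; queue=[3,4,5]; order=0
step 2: dequeue 3; queue=[4,5,1,2]; order=0,3
step 3: dequeue 4; queue=[5,1,2,7]; order=0,3,4
step 4: dequeue 5; queue=[1,2,7]; order=0,3,4,5
step 5: dequeue 1; queue=[2,7,6]; order=0,3,4,5,1
step 6: dequeue 2; queue=[7,6]; order=0,3,4,5,1,2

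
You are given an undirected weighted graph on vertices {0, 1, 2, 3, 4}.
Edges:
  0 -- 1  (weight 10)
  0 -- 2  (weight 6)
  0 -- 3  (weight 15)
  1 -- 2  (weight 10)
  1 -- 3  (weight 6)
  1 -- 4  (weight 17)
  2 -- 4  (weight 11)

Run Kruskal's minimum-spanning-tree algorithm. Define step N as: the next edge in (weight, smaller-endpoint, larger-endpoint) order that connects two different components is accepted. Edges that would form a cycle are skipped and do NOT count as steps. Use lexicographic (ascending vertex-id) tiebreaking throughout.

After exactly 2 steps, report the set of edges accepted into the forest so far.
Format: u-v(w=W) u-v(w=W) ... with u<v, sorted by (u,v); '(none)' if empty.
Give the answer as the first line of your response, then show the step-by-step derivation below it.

0-2(w=6) 1-3(w=6)

step 1: add edge 0-2 (w=6); MST = {0-2(w=6)}
step 2: add edge 1-3 (w=6); MST = {0-2(w=6) 1-3(w=6)}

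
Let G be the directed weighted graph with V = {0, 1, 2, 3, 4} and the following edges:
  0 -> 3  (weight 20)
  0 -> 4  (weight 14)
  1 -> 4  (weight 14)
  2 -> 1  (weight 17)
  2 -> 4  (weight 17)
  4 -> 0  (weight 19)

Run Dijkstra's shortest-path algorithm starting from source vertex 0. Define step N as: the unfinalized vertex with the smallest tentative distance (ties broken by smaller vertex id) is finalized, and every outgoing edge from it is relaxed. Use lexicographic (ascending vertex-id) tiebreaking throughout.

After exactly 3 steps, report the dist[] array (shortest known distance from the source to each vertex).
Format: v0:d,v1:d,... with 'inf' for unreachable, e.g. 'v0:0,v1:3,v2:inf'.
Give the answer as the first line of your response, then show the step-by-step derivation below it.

v0:0,v1:inf,v2:inf,v3:20,v4:14

step 1: dist = v0:0,v1:inf,v2:inf,v3:20,v4:14
step 2: dist = v0:0,v1:inf,v2:inf,v3:20,v4:14
step 3: dist = v0:0,v1:inf,v2:inf,v3:20,v4:14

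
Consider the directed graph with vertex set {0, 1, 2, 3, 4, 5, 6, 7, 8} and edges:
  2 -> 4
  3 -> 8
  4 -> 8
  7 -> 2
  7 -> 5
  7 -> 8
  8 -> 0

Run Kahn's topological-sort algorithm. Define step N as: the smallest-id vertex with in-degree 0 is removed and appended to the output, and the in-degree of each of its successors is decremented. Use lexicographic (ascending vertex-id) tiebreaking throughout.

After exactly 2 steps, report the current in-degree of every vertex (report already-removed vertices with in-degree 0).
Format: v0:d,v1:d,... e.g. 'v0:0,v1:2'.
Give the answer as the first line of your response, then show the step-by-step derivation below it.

v0:1,v1:0,v2:1,v3:0,v4:1,v5:1,v6:0,v7:0,v8:2

step 1: output 1; order=[1]; indeg=(1,0,1,0,1,1,0,0,3)
step 2: output 3; order=[1,3]; indeg=(1,0,1,0,1,1,0,0,2)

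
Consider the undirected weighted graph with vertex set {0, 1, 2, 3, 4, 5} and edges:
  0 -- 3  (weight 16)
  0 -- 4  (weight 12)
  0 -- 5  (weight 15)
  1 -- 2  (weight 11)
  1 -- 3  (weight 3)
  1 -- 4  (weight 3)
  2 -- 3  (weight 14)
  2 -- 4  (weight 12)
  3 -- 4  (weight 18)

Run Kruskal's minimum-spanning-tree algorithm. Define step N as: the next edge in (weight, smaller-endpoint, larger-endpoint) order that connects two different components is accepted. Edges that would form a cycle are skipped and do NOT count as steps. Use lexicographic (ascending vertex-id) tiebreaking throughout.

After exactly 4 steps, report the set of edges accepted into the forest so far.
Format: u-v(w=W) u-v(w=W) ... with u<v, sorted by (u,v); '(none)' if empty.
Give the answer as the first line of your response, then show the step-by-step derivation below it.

0-4(w=12) 1-2(w=11) 1-3(w=3) 1-4(w=3)

step 1: add edge 1-3 (w=3); MST = {1-3(w=3)}
step 2: add edge 1-4 (w=3); MST = {1-3(w=3) 1-4(w=3)}
step 3: add edge 1-2 (w=11); MST = {1-2(w=11) 1-3(w=3) 1-4(w=3)}
step 4: add edge 0-4 (w=12); MST = {0-4(w=12) 1-2(w=11) 1-3(w=3) 1-4(w=3)}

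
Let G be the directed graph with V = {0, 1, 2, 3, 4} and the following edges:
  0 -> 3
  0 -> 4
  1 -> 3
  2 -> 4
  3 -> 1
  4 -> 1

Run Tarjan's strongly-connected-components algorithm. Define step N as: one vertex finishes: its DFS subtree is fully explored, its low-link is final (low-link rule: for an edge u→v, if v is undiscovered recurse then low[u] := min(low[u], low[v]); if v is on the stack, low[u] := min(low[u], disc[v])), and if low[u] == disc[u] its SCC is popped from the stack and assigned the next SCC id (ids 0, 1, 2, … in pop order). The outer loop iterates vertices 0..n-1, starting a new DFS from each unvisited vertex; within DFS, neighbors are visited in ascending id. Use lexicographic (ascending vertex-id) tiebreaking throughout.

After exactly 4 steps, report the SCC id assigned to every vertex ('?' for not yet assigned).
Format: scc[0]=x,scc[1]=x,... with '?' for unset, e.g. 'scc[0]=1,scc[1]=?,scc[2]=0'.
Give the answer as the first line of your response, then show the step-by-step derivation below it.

scc[0]=2,scc[1]=0,scc[2]=?,scc[3]=0,scc[4]=1

step 1: low=(low[0]=0,low[1]=1,low[2]=?,low[3]=1,low[4]=?); scc=(scc[0]=?,scc[1]=?,scc[2]=?,scc[3]=?,scc[4]=?)
step 2: low=(low[0]=0,low[1]=1,low[2]=?,low[3]=1,low[4]=?); scc=(scc[0]=?,scc[1]=0,scc[2]=?,scc[3]=0,scc[4]=?)
step 3: low=(low[0]=0,low[1]=1,low[2]=?,low[3]=1,low[4]=3); scc=(scc[0]=?,scc[1]=0,scc[2]=?,scc[3]=0,scc[4]=1)
step 4: low=(low[0]=0,low[1]=1,low[2]=?,low[3]=1,low[4]=3); scc=(scc[0]=2,scc[1]=0,scc[2]=?,scc[3]=0,scc[4]=1)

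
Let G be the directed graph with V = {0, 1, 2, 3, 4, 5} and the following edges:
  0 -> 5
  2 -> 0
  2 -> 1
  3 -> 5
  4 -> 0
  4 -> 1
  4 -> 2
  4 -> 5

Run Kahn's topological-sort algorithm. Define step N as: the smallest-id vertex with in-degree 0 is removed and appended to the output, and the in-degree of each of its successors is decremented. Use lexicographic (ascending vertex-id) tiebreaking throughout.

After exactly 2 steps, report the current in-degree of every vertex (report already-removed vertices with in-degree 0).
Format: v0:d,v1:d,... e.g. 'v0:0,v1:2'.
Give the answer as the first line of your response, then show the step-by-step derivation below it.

v0:1,v1:1,v2:0,v3:0,v4:0,v5:1

step 1: output 3; order=[3]; indeg=(2,2,1,0,0,2)
step 2: output 4; order=[3,4]; indeg=(1,1,0,0,0,1)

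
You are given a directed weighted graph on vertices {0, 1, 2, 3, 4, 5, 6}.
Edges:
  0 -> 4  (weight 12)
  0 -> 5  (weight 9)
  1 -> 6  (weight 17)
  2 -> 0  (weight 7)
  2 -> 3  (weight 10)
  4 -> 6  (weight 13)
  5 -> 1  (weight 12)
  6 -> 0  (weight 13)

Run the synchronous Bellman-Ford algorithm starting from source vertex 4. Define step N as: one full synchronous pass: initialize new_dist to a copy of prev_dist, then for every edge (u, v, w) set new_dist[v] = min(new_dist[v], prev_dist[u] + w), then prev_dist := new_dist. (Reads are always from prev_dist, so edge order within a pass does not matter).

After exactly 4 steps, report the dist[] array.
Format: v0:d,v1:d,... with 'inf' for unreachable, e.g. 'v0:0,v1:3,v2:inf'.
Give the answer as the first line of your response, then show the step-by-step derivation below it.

v0:26,v1:47,v2:inf,v3:inf,v4:0,v5:35,v6:13

step 1: dist = v0:inf,v1:inf,v2:inf,v3:inf,v4:0,v5:inf,v6:13
step 2: dist = v0:26,v1:inf,v2:inf,v3:inf,v4:0,v5:inf,v6:13
step 3: dist = v0:26,v1:inf,v2:inf,v3:inf,v4:0,v5:35,v6:13
step 4: dist = v0:26,v1:47,v2:inf,v3:inf,v4:0,v5:35,v6:13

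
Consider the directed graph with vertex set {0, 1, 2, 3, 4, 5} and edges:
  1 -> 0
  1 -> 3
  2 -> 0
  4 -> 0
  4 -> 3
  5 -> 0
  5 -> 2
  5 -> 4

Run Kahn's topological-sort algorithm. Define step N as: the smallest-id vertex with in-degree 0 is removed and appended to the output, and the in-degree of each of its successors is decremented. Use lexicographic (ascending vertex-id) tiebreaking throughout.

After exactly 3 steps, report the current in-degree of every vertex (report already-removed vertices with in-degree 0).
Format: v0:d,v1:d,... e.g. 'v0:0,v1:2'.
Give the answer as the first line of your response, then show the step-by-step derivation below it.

v0:1,v1:0,v2:0,v3:1,v4:0,v5:0

step 1: output 1; order=[1]; indeg=(3,0,1,1,1,0)
step 2: output 5; order=[1,5]; indeg=(2,0,0,1,0,0)
step 3: output 2; order=[1,5,2]; indeg=(1,0,0,1,0,0)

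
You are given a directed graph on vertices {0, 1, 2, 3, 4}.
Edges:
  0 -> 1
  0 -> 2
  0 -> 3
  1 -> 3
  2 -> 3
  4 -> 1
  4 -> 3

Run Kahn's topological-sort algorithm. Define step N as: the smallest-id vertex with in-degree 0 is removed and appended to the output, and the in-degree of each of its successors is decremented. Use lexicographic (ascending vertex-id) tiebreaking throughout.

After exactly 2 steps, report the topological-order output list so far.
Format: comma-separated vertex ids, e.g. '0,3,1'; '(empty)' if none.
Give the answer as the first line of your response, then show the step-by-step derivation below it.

0,2

step 1: output 0; order=[0]; indeg=(0,1,0,3,0)
step 2: output 2; order=[0,2]; indeg=(0,1,0,2,0)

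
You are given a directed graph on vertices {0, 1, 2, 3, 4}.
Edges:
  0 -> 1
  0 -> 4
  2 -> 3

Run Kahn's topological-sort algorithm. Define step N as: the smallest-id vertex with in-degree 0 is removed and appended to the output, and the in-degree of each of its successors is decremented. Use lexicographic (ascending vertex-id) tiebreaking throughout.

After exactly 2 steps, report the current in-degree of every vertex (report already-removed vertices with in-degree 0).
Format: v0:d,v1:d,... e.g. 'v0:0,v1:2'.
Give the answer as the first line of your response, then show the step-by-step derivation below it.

v0:0,v1:0,v2:0,v3:1,v4:0

step 1: output 0; order=[0]; indeg=(0,0,0,1,0)
step 2: output 1; order=[0,1]; indeg=(0,0,0,1,0)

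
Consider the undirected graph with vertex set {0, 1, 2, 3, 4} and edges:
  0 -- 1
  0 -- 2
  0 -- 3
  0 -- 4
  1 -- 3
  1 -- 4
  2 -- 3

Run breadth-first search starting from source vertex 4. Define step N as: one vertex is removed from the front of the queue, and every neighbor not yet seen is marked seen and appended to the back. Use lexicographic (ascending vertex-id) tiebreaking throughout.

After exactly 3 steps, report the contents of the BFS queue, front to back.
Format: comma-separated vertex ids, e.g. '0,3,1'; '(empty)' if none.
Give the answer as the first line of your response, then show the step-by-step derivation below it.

2,3

step 1: dequeue 4; queue=[0,1]; order=4
step 2: dequeue 0; queue=[1,2,3]; order=4,0
step 3: dequeue 1; queue=[2,3]; order=4,0,1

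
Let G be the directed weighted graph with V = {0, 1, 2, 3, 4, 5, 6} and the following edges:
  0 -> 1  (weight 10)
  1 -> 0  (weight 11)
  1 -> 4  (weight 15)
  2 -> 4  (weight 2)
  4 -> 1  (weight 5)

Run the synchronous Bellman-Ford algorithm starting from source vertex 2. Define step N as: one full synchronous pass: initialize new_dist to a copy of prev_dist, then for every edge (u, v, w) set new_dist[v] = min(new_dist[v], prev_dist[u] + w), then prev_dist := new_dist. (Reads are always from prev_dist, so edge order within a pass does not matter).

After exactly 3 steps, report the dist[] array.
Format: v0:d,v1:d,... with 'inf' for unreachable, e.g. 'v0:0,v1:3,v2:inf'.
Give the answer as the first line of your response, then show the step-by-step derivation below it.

v0:18,v1:7,v2:0,v3:inf,v4:2,v5:inf,v6:inf

step 1: dist = v0:inf,v1:inf,v2:0,v3:inf,v4:2,v5:inf,v6:inf
step 2: dist = v0:inf,v1:7,v2:0,v3:inf,v4:2,v5:inf,v6:inf
step 3: dist = v0:18,v1:7,v2:0,v3:inf,v4:2,v5:inf,v6:inf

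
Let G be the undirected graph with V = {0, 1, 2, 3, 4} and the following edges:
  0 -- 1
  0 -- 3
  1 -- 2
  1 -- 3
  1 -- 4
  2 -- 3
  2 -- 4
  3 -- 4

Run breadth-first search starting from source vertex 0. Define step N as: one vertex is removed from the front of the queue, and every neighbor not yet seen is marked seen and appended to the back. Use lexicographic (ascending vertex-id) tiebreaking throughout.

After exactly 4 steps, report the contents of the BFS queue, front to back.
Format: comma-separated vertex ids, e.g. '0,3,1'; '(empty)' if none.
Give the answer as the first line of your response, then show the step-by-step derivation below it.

4

step 1: dequeue 0; queue=[1,3]; order=0
step 2: dequeue 1; queue=[3,2,4]; order=0,1
step 3: dequeue 3; queue=[2,4]; order=0,1,3
step 4: dequeue 2; queue=[4]; order=0,1,3,2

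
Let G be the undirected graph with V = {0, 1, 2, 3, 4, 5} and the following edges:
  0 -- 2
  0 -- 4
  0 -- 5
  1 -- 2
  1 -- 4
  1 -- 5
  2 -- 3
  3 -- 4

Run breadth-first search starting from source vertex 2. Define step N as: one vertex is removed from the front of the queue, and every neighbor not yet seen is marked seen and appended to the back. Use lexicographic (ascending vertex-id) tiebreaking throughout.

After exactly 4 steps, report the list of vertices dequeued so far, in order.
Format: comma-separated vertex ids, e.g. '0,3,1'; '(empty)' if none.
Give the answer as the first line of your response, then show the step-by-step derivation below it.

2,0,1,3

step 1: dequeue 2; queue=[0,1,3]; order=2
step 2: dequeue 0; queue=[1,3,4,5]; order=2,0
step 3: dequeue 1; queue=[3,4,5]; order=2,0,1
step 4: dequeue 3; queue=[4,5]; order=2,0,1,3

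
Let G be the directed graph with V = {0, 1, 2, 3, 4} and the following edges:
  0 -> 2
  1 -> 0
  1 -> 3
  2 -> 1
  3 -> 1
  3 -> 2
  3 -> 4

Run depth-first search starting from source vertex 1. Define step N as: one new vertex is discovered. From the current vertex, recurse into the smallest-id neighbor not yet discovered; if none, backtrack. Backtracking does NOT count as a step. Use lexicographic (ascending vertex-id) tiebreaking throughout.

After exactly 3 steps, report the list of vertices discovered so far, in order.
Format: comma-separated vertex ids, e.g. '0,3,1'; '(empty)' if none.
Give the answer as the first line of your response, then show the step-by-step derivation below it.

1,0,2

step 1: discover 1; path=1; order=1
step 2: discover 0; path=1>0; order=1,0
step 3: discover 2; path=1>0>2; order=1,0,2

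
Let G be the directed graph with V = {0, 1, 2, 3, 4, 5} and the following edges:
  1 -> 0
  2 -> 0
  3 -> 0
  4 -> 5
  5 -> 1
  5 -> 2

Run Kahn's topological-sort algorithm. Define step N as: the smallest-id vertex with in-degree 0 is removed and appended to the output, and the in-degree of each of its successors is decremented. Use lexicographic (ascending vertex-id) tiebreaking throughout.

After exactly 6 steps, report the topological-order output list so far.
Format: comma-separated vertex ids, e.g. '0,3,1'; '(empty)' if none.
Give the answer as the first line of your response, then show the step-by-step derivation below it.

3,4,5,1,2,0

step 1: output 3; order=[3]; indeg=(2,1,1,0,0,1)
step 2: output 4; order=[3,4]; indeg=(2,1,1,0,0,0)
step 3: output 5; order=[3,4,5]; indeg=(2,0,0,0,0,0)
step 4: output 1; order=[3,4,5,1]; indeg=(1,0,0,0,0,0)
step 5: output 2; order=[3,4,5,1,2]; indeg=(0,0,0,0,0,0)
step 6: output 0; order=[3,4,5,1,2,0]; indeg=(0,0,0,0,0,0)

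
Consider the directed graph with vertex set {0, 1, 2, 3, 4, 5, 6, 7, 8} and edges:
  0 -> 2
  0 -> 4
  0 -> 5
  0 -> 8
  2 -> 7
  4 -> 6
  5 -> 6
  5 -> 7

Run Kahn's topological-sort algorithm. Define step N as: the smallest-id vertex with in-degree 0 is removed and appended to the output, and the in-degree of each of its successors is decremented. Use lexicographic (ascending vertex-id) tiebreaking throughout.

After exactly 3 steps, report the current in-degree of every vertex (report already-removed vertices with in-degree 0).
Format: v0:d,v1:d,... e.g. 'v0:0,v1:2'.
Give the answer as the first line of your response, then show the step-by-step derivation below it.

v0:0,v1:0,v2:0,v3:0,v4:0,v5:0,v6:2,v7:1,v8:0

step 1: output 0; order=[0]; indeg=(0,0,0,0,0,0,2,2,0)
step 2: output 1; order=[0,1]; indeg=(0,0,0,0,0,0,2,2,0)
step 3: output 2; order=[0,1,2]; indeg=(0,0,0,0,0,0,2,1,0)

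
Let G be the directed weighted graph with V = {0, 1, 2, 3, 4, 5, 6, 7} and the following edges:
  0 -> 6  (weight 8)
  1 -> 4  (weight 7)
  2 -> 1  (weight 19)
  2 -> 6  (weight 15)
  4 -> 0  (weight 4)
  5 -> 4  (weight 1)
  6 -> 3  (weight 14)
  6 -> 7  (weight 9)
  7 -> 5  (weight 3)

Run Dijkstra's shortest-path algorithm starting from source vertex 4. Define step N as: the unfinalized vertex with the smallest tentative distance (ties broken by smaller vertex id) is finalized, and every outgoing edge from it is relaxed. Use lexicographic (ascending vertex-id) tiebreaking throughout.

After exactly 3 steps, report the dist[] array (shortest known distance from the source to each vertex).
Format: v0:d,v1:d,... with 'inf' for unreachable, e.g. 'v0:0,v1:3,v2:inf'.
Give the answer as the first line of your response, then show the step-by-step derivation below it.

v0:4,v1:inf,v2:inf,v3:26,v4:0,v5:inf,v6:12,v7:21

step 1: dist = v0:4,v1:inf,v2:inf,v3:inf,v4:0,v5:inf,v6:inf,v7:inf
step 2: dist = v0:4,v1:inf,v2:inf,v3:inf,v4:0,v5:inf,v6:12,v7:inf
step 3: dist = v0:4,v1:inf,v2:inf,v3:26,v4:0,v5:inf,v6:12,v7:21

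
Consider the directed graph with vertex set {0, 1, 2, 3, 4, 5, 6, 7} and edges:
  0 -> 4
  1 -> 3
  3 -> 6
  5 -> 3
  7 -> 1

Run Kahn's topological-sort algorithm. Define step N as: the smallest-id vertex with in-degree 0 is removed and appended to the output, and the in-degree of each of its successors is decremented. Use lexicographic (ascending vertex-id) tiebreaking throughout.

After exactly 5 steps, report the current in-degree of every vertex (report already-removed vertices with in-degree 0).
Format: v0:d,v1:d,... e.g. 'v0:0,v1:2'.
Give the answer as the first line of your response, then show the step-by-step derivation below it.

v0:0,v1:0,v2:0,v3:1,v4:0,v5:0,v6:1,v7:0

step 1: output 0; order=[0]; indeg=(0,1,0,2,0,0,1,0)
step 2: output 2; order=[0,2]; indeg=(0,1,0,2,0,0,1,0)
step 3: output 4; order=[0,2,4]; indeg=(0,1,0,2,0,0,1,0)
step 4: output 5; order=[0,2,4,5]; indeg=(0,1,0,1,0,0,1,0)
step 5: output 7; order=[0,2,4,5,7]; indeg=(0,0,0,1,0,0,1,0)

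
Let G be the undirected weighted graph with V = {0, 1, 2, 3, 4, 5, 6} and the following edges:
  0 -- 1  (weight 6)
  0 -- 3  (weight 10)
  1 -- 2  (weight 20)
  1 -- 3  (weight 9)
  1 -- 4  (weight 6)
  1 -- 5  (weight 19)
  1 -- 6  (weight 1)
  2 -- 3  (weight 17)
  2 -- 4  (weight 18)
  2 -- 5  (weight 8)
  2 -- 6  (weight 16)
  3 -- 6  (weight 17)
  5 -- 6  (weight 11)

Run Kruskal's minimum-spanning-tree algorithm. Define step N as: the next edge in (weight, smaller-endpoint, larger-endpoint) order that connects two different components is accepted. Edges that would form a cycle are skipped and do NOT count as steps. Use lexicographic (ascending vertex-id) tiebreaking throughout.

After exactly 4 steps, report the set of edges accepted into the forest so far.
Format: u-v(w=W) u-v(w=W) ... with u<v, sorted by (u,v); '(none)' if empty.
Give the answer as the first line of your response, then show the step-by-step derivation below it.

0-1(w=6) 1-4(w=6) 1-6(w=1) 2-5(w=8)

step 1: add edge 1-6 (w=1); MST = {1-6(w=1)}
step 2: add edge 0-1 (w=6); MST = {0-1(w=6) 1-6(w=1)}
step 3: add edge 1-4 (w=6); MST = {0-1(w=6) 1-4(w=6) 1-6(w=1)}
step 4: add edge 2-5 (w=8); MST = {0-1(w=6) 1-4(w=6) 1-6(w=1) 2-5(w=8)}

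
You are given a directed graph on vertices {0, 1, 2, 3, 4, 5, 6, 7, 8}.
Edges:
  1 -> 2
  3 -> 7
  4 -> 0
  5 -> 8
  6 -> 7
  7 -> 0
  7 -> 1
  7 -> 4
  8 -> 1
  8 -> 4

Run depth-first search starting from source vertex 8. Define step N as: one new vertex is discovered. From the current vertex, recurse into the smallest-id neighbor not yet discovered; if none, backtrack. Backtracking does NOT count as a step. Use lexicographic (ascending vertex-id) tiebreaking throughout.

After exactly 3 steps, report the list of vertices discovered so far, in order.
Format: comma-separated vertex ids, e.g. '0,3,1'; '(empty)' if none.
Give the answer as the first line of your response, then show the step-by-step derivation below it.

8,1,2

step 1: discover 8; path=8; order=8
step 2: discover 1; path=8>1; order=8,1
step 3: discover 2; path=8>1>2; order=8,1,2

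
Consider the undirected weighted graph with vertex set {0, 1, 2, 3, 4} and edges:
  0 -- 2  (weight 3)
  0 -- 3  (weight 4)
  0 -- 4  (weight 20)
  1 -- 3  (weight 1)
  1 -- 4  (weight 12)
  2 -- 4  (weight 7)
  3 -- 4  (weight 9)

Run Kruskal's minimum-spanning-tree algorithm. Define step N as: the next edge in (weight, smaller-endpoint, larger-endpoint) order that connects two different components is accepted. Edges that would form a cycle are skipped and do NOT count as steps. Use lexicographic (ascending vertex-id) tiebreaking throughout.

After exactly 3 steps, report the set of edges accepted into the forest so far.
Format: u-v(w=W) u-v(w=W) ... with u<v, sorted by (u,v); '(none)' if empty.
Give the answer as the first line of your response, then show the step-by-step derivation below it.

0-2(w=3) 0-3(w=4) 1-3(w=1)

step 1: add edge 1-3 (w=1); MST = {1-3(w=1)}
step 2: add edge 0-2 (w=3); MST = {0-2(w=3) 1-3(w=1)}
step 3: add edge 0-3 (w=4); MST = {0-2(w=3) 0-3(w=4) 1-3(w=1)}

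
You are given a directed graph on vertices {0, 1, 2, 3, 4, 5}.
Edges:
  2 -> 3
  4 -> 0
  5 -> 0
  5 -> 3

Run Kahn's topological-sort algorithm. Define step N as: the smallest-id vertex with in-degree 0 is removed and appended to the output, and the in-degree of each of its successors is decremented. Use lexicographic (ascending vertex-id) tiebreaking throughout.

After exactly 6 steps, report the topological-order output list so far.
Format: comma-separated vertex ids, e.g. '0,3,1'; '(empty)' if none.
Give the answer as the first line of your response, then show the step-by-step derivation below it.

1,2,4,5,0,3

step 1: output 1; order=[1]; indeg=(2,0,0,2,0,0)
step 2: output 2; order=[1,2]; indeg=(2,0,0,1,0,0)
step 3: output 4; order=[1,2,4]; indeg=(1,0,0,1,0,0)
step 4: output 5; order=[1,2,4,5]; indeg=(0,0,0,0,0,0)
step 5: output 0; order=[1,2,4,5,0]; indeg=(0,0,0,0,0,0)
step 6: output 3; order=[1,2,4,5,0,3]; indeg=(0,0,0,0,0,0)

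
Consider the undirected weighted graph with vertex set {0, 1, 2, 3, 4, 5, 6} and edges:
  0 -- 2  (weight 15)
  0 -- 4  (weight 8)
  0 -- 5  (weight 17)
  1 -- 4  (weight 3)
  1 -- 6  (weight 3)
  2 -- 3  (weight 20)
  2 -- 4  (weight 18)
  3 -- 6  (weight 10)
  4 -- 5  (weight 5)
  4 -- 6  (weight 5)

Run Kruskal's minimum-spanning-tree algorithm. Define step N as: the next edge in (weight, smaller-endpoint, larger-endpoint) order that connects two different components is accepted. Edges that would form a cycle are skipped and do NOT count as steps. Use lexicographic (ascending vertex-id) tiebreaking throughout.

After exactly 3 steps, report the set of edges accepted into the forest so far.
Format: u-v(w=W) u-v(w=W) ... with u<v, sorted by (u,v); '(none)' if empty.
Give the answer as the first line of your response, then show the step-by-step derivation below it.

1-4(w=3) 1-6(w=3) 4-5(w=5)

step 1: add edge 1-4 (w=3); MST = {1-4(w=3)}
step 2: add edge 1-6 (w=3); MST = {1-4(w=3) 1-6(w=3)}
step 3: add edge 4-5 (w=5); MST = {1-4(w=3) 1-6(w=3) 4-5(w=5)}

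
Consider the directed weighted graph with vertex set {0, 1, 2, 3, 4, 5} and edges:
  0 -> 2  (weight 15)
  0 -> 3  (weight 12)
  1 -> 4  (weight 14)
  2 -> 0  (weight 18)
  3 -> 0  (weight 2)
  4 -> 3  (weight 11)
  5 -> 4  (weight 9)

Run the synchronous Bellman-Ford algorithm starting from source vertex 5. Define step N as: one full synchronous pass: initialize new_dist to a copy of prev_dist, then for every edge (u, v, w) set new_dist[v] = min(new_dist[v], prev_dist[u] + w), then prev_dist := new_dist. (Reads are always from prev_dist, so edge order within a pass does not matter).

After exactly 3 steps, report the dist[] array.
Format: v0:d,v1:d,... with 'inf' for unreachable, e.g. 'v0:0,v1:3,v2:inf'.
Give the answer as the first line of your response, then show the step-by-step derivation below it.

v0:22,v1:inf,v2:inf,v3:20,v4:9,v5:0

step 1: dist = v0:inf,v1:inf,v2:inf,v3:inf,v4:9,v5:0
step 2: dist = v0:inf,v1:inf,v2:inf,v3:20,v4:9,v5:0
step 3: dist = v0:22,v1:inf,v2:inf,v3:20,v4:9,v5:0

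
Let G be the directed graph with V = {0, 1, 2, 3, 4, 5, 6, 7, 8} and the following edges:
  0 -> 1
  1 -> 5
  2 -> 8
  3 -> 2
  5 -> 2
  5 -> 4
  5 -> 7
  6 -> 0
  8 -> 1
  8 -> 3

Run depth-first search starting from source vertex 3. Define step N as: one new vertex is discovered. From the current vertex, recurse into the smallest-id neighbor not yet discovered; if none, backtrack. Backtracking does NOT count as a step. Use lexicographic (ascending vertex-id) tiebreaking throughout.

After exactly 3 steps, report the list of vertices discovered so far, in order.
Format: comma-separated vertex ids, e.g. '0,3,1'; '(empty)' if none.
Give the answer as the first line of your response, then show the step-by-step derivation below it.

3,2,8

step 1: discover 3; path=3; order=3
step 2: discover 2; path=3>2; order=3,2
step 3: discover 8; path=3>2>8; order=3,2,8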